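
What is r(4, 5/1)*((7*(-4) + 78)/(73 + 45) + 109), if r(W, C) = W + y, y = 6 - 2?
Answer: 51648/59 ≈ 875.39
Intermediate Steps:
y = 4
r(W, C) = 4 + W (r(W, C) = W + 4 = 4 + W)
r(4, 5/1)*((7*(-4) + 78)/(73 + 45) + 109) = (4 + 4)*((7*(-4) + 78)/(73 + 45) + 109) = 8*((-28 + 78)/118 + 109) = 8*(50*(1/118) + 109) = 8*(25/59 + 109) = 8*(6456/59) = 51648/59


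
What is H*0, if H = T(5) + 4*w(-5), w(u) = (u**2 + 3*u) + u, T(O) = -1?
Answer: 0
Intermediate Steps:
w(u) = u**2 + 4*u
H = 19 (H = -1 + 4*(-5*(4 - 5)) = -1 + 4*(-5*(-1)) = -1 + 4*5 = -1 + 20 = 19)
H*0 = 19*0 = 0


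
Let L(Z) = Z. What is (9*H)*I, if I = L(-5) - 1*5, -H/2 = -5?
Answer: -900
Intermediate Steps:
H = 10 (H = -2*(-5) = 10)
I = -10 (I = -5 - 1*5 = -5 - 5 = -10)
(9*H)*I = (9*10)*(-10) = 90*(-10) = -900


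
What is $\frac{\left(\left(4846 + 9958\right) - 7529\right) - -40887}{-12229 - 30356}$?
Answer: $- \frac{16054}{14195} \approx -1.131$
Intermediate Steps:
$\frac{\left(\left(4846 + 9958\right) - 7529\right) - -40887}{-12229 - 30356} = \frac{\left(14804 - 7529\right) + 40887}{-42585} = \left(7275 + 40887\right) \left(- \frac{1}{42585}\right) = 48162 \left(- \frac{1}{42585}\right) = - \frac{16054}{14195}$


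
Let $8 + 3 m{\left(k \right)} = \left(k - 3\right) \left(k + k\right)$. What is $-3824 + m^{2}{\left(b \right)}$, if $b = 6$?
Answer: $- \frac{33632}{9} \approx -3736.9$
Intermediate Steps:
$m{\left(k \right)} = - \frac{8}{3} + \frac{2 k \left(-3 + k\right)}{3}$ ($m{\left(k \right)} = - \frac{8}{3} + \frac{\left(k - 3\right) \left(k + k\right)}{3} = - \frac{8}{3} + \frac{\left(-3 + k\right) 2 k}{3} = - \frac{8}{3} + \frac{2 k \left(-3 + k\right)}{3}$)
$-3824 + m^{2}{\left(b \right)} = -3824 + \left(- \frac{8}{3} - 12 + \frac{2 \cdot 6^{2}}{3}\right)^{2} = -3824 + \left(- \frac{8}{3} - 12 + \frac{2}{3} \cdot 36\right)^{2} = -3824 + \left(- \frac{8}{3} - 12 + 24\right)^{2} = -3824 + \left(\frac{28}{3}\right)^{2} = -3824 + \frac{784}{9} = - \frac{33632}{9}$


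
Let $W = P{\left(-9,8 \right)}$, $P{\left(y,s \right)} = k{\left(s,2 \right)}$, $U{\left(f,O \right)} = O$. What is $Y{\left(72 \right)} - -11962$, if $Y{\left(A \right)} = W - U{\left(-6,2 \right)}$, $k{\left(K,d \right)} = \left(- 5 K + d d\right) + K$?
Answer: $11932$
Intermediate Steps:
$k{\left(K,d \right)} = d^{2} - 4 K$ ($k{\left(K,d \right)} = \left(- 5 K + d^{2}\right) + K = \left(d^{2} - 5 K\right) + K = d^{2} - 4 K$)
$P{\left(y,s \right)} = 4 - 4 s$ ($P{\left(y,s \right)} = 2^{2} - 4 s = 4 - 4 s$)
$W = -28$ ($W = 4 - 32 = -28$)
$Y{\left(A \right)} = -30$ ($Y{\left(A \right)} = -28 - 2 = -30$)
$Y{\left(72 \right)} - -11962 = -30 - -11962 = -30 + 11962 = 11932$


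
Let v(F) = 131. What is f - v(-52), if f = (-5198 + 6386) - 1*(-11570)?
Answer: 12627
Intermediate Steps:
f = 12758 (f = 1188 + 11570 = 12758)
f - v(-52) = 12758 - 1*131 = 12758 - 131 = 12627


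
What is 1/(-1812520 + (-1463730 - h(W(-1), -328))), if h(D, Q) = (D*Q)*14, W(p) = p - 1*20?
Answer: -1/3372682 ≈ -2.9650e-7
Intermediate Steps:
W(p) = -20 + p (W(p) = p - 20 = -20 + p)
h(D, Q) = 14*D*Q
1/(-1812520 + (-1463730 - h(W(-1), -328))) = 1/(-1812520 + (-1463730 - 14*(-20 - 1)*(-328))) = 1/(-1812520 + (-1463730 - 14*(-21)*(-328))) = 1/(-1812520 + (-1463730 - 1*96432)) = 1/(-1812520 + (-1463730 - 96432)) = 1/(-1812520 - 1560162) = 1/(-3372682) = -1/3372682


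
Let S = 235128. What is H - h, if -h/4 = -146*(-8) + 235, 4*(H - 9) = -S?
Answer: -53161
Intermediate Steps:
H = -58773 (H = 9 + (-1*235128)/4 = 9 + (¼)*(-235128) = 9 - 58782 = -58773)
h = -5612 (h = -4*(-146*(-8) + 235) = -4*(1168 + 235) = -4*1403 = -5612)
H - h = -58773 - 1*(-5612) = -58773 + 5612 = -53161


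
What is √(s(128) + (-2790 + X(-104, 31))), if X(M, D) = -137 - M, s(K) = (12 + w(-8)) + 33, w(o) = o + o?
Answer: I*√2794 ≈ 52.858*I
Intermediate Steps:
w(o) = 2*o
s(K) = 29 (s(K) = (12 + 2*(-8)) + 33 = (12 - 16) + 33 = -4 + 33 = 29)
√(s(128) + (-2790 + X(-104, 31))) = √(29 + (-2790 + (-137 - 1*(-104)))) = √(29 + (-2790 + (-137 + 104))) = √(29 + (-2790 - 33)) = √(29 - 2823) = √(-2794) = I*√2794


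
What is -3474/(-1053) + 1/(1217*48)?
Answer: 7516231/2278224 ≈ 3.2992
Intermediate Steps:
-3474/(-1053) + 1/(1217*48) = -3474*(-1/1053) + (1/1217)*(1/48) = 386/117 + 1/58416 = 7516231/2278224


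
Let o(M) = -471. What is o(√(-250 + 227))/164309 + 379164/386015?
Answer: 62118244611/63425738635 ≈ 0.97939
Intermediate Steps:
o(√(-250 + 227))/164309 + 379164/386015 = -471/164309 + 379164/386015 = 62118244611/63425738635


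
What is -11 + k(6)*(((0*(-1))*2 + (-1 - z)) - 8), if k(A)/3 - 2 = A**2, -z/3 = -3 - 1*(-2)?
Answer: -1379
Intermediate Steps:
z = 3 (z = -3*(-3 - 1*(-2)) = -3*(-3 + 2) = -3*(-1) = 3)
k(A) = 6 + 3*A**2
-11 + k(6)*(((0*(-1))*2 + (-1 - z)) - 8) = -11 + (6 + 3*6**2)*(((0*(-1))*2 + (-1 - 1*3)) - 8) = -11 + (6 + 3*36)*((0*2 + (-1 - 3)) - 8) = -11 + (6 + 108)*((0 - 4) - 8) = -11 + 114*(-4 - 8) = -11 + 114*(-12) = -11 - 1368 = -1379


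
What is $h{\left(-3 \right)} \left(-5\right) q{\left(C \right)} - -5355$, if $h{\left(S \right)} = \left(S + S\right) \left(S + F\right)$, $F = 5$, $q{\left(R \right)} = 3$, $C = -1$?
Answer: $5535$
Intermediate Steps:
$h{\left(S \right)} = 2 S \left(5 + S\right)$ ($h{\left(S \right)} = \left(S + S\right) \left(S + 5\right) = 2 S \left(5 + S\right)$)
$h{\left(-3 \right)} \left(-5\right) q{\left(C \right)} - -5355 = 2 \left(-3\right) \left(5 - 3\right) \left(-5\right) 3 - -5355 = 2 \left(-3\right) 2 \left(-5\right) 3 + 5355 = \left(-12\right) \left(-5\right) 3 + 5355 = 60 \cdot 3 + 5355 = 180 + 5355 = 5535$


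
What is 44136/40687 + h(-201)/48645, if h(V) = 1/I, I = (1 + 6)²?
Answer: 4574036129/4216597245 ≈ 1.0848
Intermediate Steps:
I = 49 (I = 7² = 49)
h(V) = 1/49
44136/40687 + h(-201)/48645 = 44136/40687 + (1/49)/48645 = 44136*(1/40687) + (1/49)*(1/48645) = 44136/40687 + 1/2383605 = 4574036129/4216597245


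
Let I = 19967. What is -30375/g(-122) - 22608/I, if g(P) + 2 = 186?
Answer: -610657497/3673928 ≈ -166.21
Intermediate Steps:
g(P) = 184 (g(P) = -2 + 186 = 184)
-30375/g(-122) - 22608/I = -30375/184 - 22608/19967 = -610657497/3673928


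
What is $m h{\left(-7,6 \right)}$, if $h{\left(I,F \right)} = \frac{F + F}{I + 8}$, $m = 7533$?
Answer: $90396$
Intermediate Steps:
$h{\left(I,F \right)} = \frac{2 F}{8 + I}$
$m h{\left(-7,6 \right)} = 7533 \cdot 2 \cdot 6 \frac{1}{8 - 7} = 7533 \cdot 2 \cdot 6 \cdot 1^{-1} = 7533 \cdot 2 \cdot 6 \cdot 1 = 7533 \cdot 12 = 90396$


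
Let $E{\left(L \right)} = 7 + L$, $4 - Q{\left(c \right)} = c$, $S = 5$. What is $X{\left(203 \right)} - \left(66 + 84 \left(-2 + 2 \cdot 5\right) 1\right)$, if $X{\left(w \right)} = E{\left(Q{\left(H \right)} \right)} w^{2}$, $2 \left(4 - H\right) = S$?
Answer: $\frac{781495}{2} \approx 3.9075 \cdot 10^{5}$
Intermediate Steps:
$H = \frac{3}{2}$ ($H = 4 - \frac{5}{2} = \frac{3}{2} \approx 1.5$)
$Q{\left(c \right)} = 4 - c$
$X{\left(w \right)} = \frac{19 w^{2}}{2}$ ($X{\left(w \right)} = \left(7 + \left(4 - \frac{3}{2}\right)\right) w^{2} = \left(7 + \frac{5}{2}\right) w^{2} = \frac{19 w^{2}}{2}$)
$X{\left(203 \right)} - \left(66 + 84 \left(-2 + 2 \cdot 5\right) 1\right) = \frac{19 \cdot 203^{2}}{2} - \left(66 + 84 \left(-2 + 2 \cdot 5\right) 1\right) = \frac{19}{2} \cdot 41209 - \left(66 + 84 \left(-2 + 10\right) 1\right) = \frac{782971}{2} - \left(66 + 84 \cdot 8 \cdot 1\right) = \frac{782971}{2} - 738 = \frac{781495}{2}$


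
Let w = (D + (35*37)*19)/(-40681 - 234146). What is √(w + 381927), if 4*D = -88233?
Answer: √115387599006910083/549654 ≈ 618.00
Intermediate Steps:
D = -88233/4 (D = (¼)*(-88233) = -88233/4 ≈ -22058.)
w = -10187/1099308 (w = (-88233/4 + (35*37)*19)/(-40681 - 234146) = (-88233/4 + 1295*19)/(-274827) = (-88233/4 + 24605)*(-1/274827) = (10187/4)*(-1/274827) = -10187/1099308 ≈ -0.0092667)
√(w + 381927) = √(-10187/1099308 + 381927) = √(419855396329/1099308) = √115387599006910083/549654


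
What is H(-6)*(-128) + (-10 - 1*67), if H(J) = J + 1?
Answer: 563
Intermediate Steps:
H(J) = 1 + J
H(-6)*(-128) + (-10 - 1*67) = (1 - 6)*(-128) + (-10 - 1*67) = -5*(-128) + (-10 - 67) = 640 - 77 = 563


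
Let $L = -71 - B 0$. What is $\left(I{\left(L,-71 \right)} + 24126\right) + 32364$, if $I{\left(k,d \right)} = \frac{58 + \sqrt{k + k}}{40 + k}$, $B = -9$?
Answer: $\frac{1751132}{31} - \frac{i \sqrt{142}}{31} \approx 56488.0 - 0.3844 i$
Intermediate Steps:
$L = -71$ ($L = -71 - \left(-9\right) 0 = -71 - 0 = -71 + 0 = -71$)
$I{\left(k,d \right)} = \frac{58 + \sqrt{2} \sqrt{k}}{40 + k}$ ($I{\left(k,d \right)} = \frac{58 + \sqrt{2 k}}{40 + k} = \frac{58 + \sqrt{2} \sqrt{k}}{40 + k}$)
$\left(I{\left(L,-71 \right)} + 24126\right) + 32364 = \left(\frac{58 + \sqrt{2} \sqrt{-71}}{40 - 71} + 24126\right) + 32364 = \left(\frac{58 + \sqrt{2} i \sqrt{71}}{-31} + 24126\right) + 32364 = \left(- \frac{58 + i \sqrt{142}}{31} + 24126\right) + 32364 = \left(\left(- \frac{58}{31} - \frac{i \sqrt{142}}{31}\right) + 24126\right) + 32364 = \left(\frac{747848}{31} - \frac{i \sqrt{142}}{31}\right) + 32364 = \frac{1751132}{31} - \frac{i \sqrt{142}}{31}$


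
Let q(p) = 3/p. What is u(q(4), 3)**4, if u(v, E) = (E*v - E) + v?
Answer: 0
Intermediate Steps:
u(v, E) = v - E + E*v (u(v, E) = (-E + E*v) + v = v - E + E*v)
u(q(4), 3)**4 = (3/4 - 1*3 + 3*(3/4))**4 = (3*(1/4) - 3 + 3*(3*(1/4)))**4 = (3/4 - 3 + 3*(3/4))**4 = (3/4 - 3 + 9/4)**4 = 0**4 = 0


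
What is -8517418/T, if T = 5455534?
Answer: -608387/389681 ≈ -1.5612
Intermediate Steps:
-8517418/T = -8517418/5455534 = -8517418*1/5455534 = -608387/389681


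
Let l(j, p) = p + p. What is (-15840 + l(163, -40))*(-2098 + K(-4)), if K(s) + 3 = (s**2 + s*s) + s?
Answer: 33002160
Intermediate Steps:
K(s) = -3 + s + 2*s**2 (K(s) = -3 + ((s**2 + s*s) + s) = -3 + ((s**2 + s**2) + s) = -3 + (2*s**2 + s) = -3 + (s + 2*s**2) = -3 + s + 2*s**2)
l(j, p) = 2*p
(-15840 + l(163, -40))*(-2098 + K(-4)) = (-15840 + 2*(-40))*(-2098 + (-3 - 4 + 2*(-4)**2)) = (-15840 - 80)*(-2098 + (-3 - 4 + 2*16)) = -15920*(-2098 + (-3 - 4 + 32)) = -15920*(-2098 + 25) = -15920*(-2073) = 33002160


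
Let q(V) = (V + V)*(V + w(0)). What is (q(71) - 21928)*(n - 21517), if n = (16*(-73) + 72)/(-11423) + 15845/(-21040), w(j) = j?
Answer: 6126220494739981/24033992 ≈ 2.5490e+8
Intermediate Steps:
n = -31587519/48067984 (n = (-1168 + 72)*(-1/11423) + 15845*(-1/21040) = -1096*(-1/11423) - 3169/4208 = 1096/11423 - 3169/4208 = -31587519/48067984 ≈ -0.65714)
q(V) = 2*V**2 (q(V) = (V + V)*(V + 0) = (2*V)*V = 2*V**2)
(q(71) - 21928)*(n - 21517) = (2*71**2 - 21928)*(-31587519/48067984 - 21517) = (2*5041 - 21928)*(-1034310399247/48067984) = (10082 - 21928)*(-1034310399247/48067984) = -11846*(-1034310399247/48067984) = 6126220494739981/24033992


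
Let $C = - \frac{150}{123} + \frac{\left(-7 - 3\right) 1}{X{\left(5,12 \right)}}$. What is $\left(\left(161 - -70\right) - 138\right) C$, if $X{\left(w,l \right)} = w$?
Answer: $- \frac{12276}{41} \approx -299.41$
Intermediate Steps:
$C = - \frac{132}{41}$ ($C = - \frac{150}{123} + \frac{\left(-7 - 3\right) 1}{5} = \left(-150\right) \frac{1}{123} + \left(-10\right) 1 \cdot \frac{1}{5} = - \frac{50}{41} - 2 = - \frac{132}{41} \approx -3.2195$)
$\left(\left(161 - -70\right) - 138\right) C = \left(\left(161 - -70\right) - 138\right) \left(- \frac{132}{41}\right) = \left(\left(161 + 70\right) - 138\right) \left(- \frac{132}{41}\right) = \left(231 - 138\right) \left(- \frac{132}{41}\right) = 93 \left(- \frac{132}{41}\right) = - \frac{12276}{41}$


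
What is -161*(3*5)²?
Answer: -36225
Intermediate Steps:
-161*(3*5)² = -161*15² = -161*225 = -36225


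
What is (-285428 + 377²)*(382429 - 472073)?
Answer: 12845895556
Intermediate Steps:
(-285428 + 377²)*(382429 - 472073) = (-285428 + 142129)*(-89644) = -143299*(-89644) = 12845895556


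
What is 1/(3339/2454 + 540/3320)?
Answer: 33947/51711 ≈ 0.65648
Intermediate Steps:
1/(3339/2454 + 540/3320) = 1/(3339*(1/2454) + 540*(1/3320)) = 1/(1113/818 + 27/166) = 1/(51711/33947) = 33947/51711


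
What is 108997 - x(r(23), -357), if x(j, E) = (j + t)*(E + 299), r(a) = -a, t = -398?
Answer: 84579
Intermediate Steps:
x(j, E) = (-398 + j)*(299 + E) (x(j, E) = (j - 398)*(E + 299) = (-398 + j)*(299 + E))
108997 - x(r(23), -357) = 108997 - (-119002 - 398*(-357) + 299*(-1*23) - (-357)*23) = 108997 - (-119002 + 142086 + 299*(-23) - 357*(-23)) = 108997 - (-119002 + 142086 - 6877 + 8211) = 108997 - 1*24418 = 108997 - 24418 = 84579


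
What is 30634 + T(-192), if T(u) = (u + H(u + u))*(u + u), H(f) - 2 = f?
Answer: 251050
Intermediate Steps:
H(f) = 2 + f
T(u) = 2*u*(2 + 3*u) (T(u) = (u + (2 + (u + u)))*(u + u) = (u + (2 + 2*u))*(2*u) = (2 + 3*u)*(2*u) = 2*u*(2 + 3*u))
30634 + T(-192) = 30634 + 2*(-192)*(2 + 3*(-192)) = 30634 + 2*(-192)*(2 - 576) = 30634 + 2*(-192)*(-574) = 30634 + 220416 = 251050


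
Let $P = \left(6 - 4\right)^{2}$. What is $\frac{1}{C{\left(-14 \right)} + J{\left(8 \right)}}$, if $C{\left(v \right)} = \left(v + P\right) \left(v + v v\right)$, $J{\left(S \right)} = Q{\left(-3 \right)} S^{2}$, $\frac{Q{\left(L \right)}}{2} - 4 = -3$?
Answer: $- \frac{1}{1692} \approx -0.00059102$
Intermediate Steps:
$Q{\left(L \right)} = 2$ ($Q{\left(L \right)} = 8 + 2 \left(-3\right) = 8 - 6 = 2$)
$J{\left(S \right)} = 2 S^{2}$
$P = 4$ ($P = 2^{2} = 4$)
$C{\left(v \right)} = \left(4 + v\right) \left(v + v^{2}\right)$ ($C{\left(v \right)} = \left(v + 4\right) \left(v + v v\right) = \left(4 + v\right) \left(v + v^{2}\right)$)
$\frac{1}{C{\left(-14 \right)} + J{\left(8 \right)}} = \frac{1}{- 14 \left(4 + \left(-14\right)^{2} + 5 \left(-14\right)\right) + 2 \cdot 8^{2}} = \frac{1}{- 14 \left(4 + 196 - 70\right) + 2 \cdot 64} = \frac{1}{\left(-14\right) 130 + 128} = \frac{1}{-1820 + 128} = \frac{1}{-1692} = - \frac{1}{1692}$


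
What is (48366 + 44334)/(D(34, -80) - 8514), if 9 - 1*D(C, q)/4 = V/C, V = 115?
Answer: -393975/36089 ≈ -10.917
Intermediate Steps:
D(C, q) = 36 - 460/C
(48366 + 44334)/(D(34, -80) - 8514) = (48366 + 44334)/((36 - 460/34) - 8514) = 92700/((36 - 460*1/34) - 8514) = 92700/((36 - 230/17) - 8514) = 92700/(382/17 - 8514) = 92700/(-144356/17) = 92700*(-17/144356) = -393975/36089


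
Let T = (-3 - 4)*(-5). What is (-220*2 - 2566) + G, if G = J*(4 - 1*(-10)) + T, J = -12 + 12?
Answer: -2971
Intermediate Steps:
J = 0
T = 35 (T = -7*(-5) = 35)
G = 35 (G = 0*(4 - 1*(-10)) + 35 = 0*(4 + 10) + 35 = 0*14 + 35 = 0 + 35 = 35)
(-220*2 - 2566) + G = (-220*2 - 2566) + 35 = (-440 - 2566) + 35 = -3006 + 35 = -2971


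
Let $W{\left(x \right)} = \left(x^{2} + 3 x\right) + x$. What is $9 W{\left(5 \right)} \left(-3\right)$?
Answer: $-1215$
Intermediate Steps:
$W{\left(x \right)} = x^{2} + 4 x$
$9 W{\left(5 \right)} \left(-3\right) = 9 \cdot 5 \left(4 + 5\right) \left(-3\right) = 9 \cdot 5 \cdot 9 \left(-3\right) = 9 \cdot 45 \left(-3\right) = 405 \left(-3\right) = -1215$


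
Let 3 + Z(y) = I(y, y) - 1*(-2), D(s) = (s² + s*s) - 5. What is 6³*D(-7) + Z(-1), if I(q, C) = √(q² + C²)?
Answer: 20087 + √2 ≈ 20088.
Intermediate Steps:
D(s) = -5 + 2*s² (D(s) = (s² + s²) - 5 = 2*s² - 5 = -5 + 2*s²)
I(q, C) = √(C² + q²)
Z(y) = -1 + √2*√(y²) (Z(y) = -3 + (√(y² + y²) - 1*(-2)) = -3 + (√(2*y²) + 2) = -3 + (√2*√(y²) + 2) = -3 + (2 + √2*√(y²)) = -1 + √2*√(y²))
6³*D(-7) + Z(-1) = 6³*(-5 + 2*(-7)²) + (-1 + √2*√((-1)²)) = 216*(-5 + 2*49) + (-1 + √2*√1) = 216*(-5 + 98) + (-1 + √2*1) = 216*93 + (-1 + √2) = 20088 + (-1 + √2) = 20087 + √2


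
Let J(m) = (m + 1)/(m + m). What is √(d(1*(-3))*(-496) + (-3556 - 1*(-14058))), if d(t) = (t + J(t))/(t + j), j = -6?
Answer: √838758/9 ≈ 101.76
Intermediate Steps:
J(m) = (1 + m)/(2*m) (J(m) = (1 + m)/((2*m)) = (1 + m)*(1/(2*m)) = (1 + m)/(2*m))
d(t) = (t + (1 + t)/(2*t))/(-6 + t) (d(t) = (t + (1 + t)/(2*t))/(t - 6) = (t + (1 + t)/(2*t))/(-6 + t))
√(d(1*(-3))*(-496) + (-3556 - 1*(-14058))) = √(((1 + 1*(-3) + 2*(1*(-3))²)/(2*((1*(-3)))*(-6 + 1*(-3))))*(-496) + (-3556 - 1*(-14058))) = √(((½)*(1 - 3 + 2*(-3)²)/(-3*(-6 - 3)))*(-496) + (-3556 + 14058)) = √(((½)*(-⅓)*(1 - 3 + 2*9)/(-9))*(-496) + 10502) = √(((½)*(-⅓)*(-⅑)*(1 - 3 + 18))*(-496) + 10502) = √(((½)*(-⅓)*(-⅑)*16)*(-496) + 10502) = √((8/27)*(-496) + 10502) = √(-3968/27 + 10502) = √(279586/27) = √838758/9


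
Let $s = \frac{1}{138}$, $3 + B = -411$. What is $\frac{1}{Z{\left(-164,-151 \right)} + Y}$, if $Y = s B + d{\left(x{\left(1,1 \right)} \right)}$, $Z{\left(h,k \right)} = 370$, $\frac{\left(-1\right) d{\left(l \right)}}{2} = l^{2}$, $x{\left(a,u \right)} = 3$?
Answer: $\frac{1}{349} \approx 0.0028653$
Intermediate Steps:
$B = -414$ ($B = -3 - 411 = -414$)
$s = \frac{1}{138} \approx 0.0072464$
$d{\left(l \right)} = - 2 l^{2}$
$Y = -21$ ($Y = \frac{1}{138} \left(-414\right) - 2 \cdot 3^{2} = -3 - 18 = -21$)
$\frac{1}{Z{\left(-164,-151 \right)} + Y} = \frac{1}{370 - 21} = \frac{1}{349}$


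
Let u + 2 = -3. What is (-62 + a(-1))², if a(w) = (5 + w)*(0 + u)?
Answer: 6724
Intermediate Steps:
u = -5 (u = -2 - 3 = -5)
a(w) = -25 - 5*w (a(w) = (5 + w)*(0 - 5) = (5 + w)*(-5) = -25 - 5*w)
(-62 + a(-1))² = (-62 + (-25 - 5*(-1)))² = (-62 + (-25 + 5))² = (-62 - 20)² = (-82)² = 6724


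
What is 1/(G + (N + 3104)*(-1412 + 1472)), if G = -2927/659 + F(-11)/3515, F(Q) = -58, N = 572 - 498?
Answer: 2316385/441677965173 ≈ 5.2445e-6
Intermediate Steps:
N = 74
G = -10326627/2316385 (G = -2927/659 - 58/3515 = -10326627/2316385 ≈ -4.4581)
1/(G + (N + 3104)*(-1412 + 1472)) = 1/(-10326627/2316385 + (74 + 3104)*(-1412 + 1472)) = 1/(-10326627/2316385 + 3178*60) = 1/(-10326627/2316385 + 190680) = 1/(441677965173/2316385) = 2316385/441677965173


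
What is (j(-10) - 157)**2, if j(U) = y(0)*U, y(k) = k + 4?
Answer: 38809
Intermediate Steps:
y(k) = 4 + k
j(U) = 4*U (j(U) = (4 + 0)*U = 4*U)
(j(-10) - 157)**2 = (4*(-10) - 157)**2 = (-40 - 157)**2 = (-197)**2 = 38809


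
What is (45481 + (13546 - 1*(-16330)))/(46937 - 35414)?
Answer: 25119/3841 ≈ 6.5397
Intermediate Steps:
(45481 + (13546 - 1*(-16330)))/(46937 - 35414) = (45481 + (13546 + 16330))/11523 = (45481 + 29876)*(1/11523) = 75357*(1/11523) = 25119/3841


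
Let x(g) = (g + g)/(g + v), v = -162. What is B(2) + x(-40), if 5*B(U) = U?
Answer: 402/505 ≈ 0.79604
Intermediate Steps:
B(U) = U/5
x(g) = 2*g/(-162 + g) (x(g) = (g + g)/(g - 162) = (2*g)/(-162 + g) = 2*g/(-162 + g))
B(2) + x(-40) = (1/5)*2 + 2*(-40)/(-162 - 40) = 2/5 + 2*(-40)/(-202) = 2/5 + 2*(-40)*(-1/202) = 2/5 + 40/101 = 402/505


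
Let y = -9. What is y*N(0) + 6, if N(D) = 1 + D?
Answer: -3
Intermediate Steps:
y*N(0) + 6 = -9*(1 + 0) + 6 = -9*1 + 6 = -9 + 6 = -3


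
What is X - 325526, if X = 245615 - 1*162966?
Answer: -242877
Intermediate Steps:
X = 82649 (X = 245615 - 162966 = 82649)
X - 325526 = 82649 - 325526 = -242877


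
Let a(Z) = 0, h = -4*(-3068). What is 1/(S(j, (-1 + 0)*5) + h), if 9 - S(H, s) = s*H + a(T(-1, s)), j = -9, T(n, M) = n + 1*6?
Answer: 1/12236 ≈ 8.1726e-5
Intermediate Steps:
T(n, M) = 6 + n (T(n, M) = n + 6 = 6 + n)
h = 12272
S(H, s) = 9 - H*s (S(H, s) = 9 - (s*H + 0) = 9 - (H*s + 0) = 9 - H*s)
1/(S(j, (-1 + 0)*5) + h) = 1/((9 - 1*(-9)*(-1 + 0)*5) + 12272) = 1/((9 - 1*(-9)*(-1*5)) + 12272) = 1/((9 - 1*(-9)*(-5)) + 12272) = 1/((9 - 45) + 12272) = 1/(-36 + 12272) = 1/12236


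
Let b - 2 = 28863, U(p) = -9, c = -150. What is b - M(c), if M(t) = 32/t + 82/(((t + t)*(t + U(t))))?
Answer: 688435297/23850 ≈ 28865.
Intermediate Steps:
M(t) = 32/t + 41/(t*(-9 + t)) (M(t) = 32/t + 82/(((t + t)*(t - 9))) = 32/t + 82/(((2*t)*(-9 + t))) = 32/t + 82/((2*t*(-9 + t))) = 32/t + 82*(1/(2*t*(-9 + t))) = 32/t + 41/(t*(-9 + t)))
b = 28865 (b = 2 + 28863 = 28865)
b - M(c) = 28865 - (-247 + 32*(-150))/((-150)*(-9 - 150)) = 28865 - (-1)*(-247 - 4800)/(150*(-159)) = 28865 - (-1)*(-1)*(-5047)/(150*159) = 28865 - 1*(-5047/23850) = 28865 + 5047/23850 = 688435297/23850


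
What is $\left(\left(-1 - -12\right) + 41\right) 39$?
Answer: $2028$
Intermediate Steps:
$\left(\left(-1 - -12\right) + 41\right) 39 = \left(\left(-1 + 12\right) + 41\right) 39 = \left(11 + 41\right) 39 = 52 \cdot 39 = 2028$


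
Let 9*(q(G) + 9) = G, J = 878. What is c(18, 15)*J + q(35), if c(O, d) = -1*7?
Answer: -55360/9 ≈ -6151.1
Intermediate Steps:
c(O, d) = -7
q(G) = -9 + G/9
c(18, 15)*J + q(35) = -7*878 + (-9 + (⅑)*35) = -6146 + (-9 + 35/9) = -6146 - 46/9 = -55360/9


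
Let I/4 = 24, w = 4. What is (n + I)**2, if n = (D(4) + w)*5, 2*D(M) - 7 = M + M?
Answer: 94249/4 ≈ 23562.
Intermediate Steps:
D(M) = 7/2 + M (D(M) = 7/2 + (M + M)/2 = 7/2 + (2*M)/2 = 7/2 + M)
I = 96 (I = 4*24 = 96)
n = 115/2 (n = ((7/2 + 4) + 4)*5 = (15/2 + 4)*5 = (23/2)*5 = 115/2 ≈ 57.500)
(n + I)**2 = (115/2 + 96)**2 = (307/2)**2 = 94249/4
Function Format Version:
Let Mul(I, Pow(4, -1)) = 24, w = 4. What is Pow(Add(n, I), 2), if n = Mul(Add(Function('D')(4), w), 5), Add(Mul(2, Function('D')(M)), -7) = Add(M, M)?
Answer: Rational(94249, 4) ≈ 23562.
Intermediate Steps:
Function('D')(M) = Add(Rational(7, 2), M) (Function('D')(M) = Add(Rational(7, 2), Mul(Rational(1, 2), Add(M, M))) = Add(Rational(7, 2), Mul(Rational(1, 2), Mul(2, M))) = Add(Rational(7, 2), M))
I = 96 (I = Mul(4, 24) = 96)
n = Rational(115, 2) (n = Mul(Add(Add(Rational(7, 2), 4), 4), 5) = Mul(Add(Rational(15, 2), 4), 5) = Mul(Rational(23, 2), 5) = Rational(115, 2) ≈ 57.500)
Pow(Add(n, I), 2) = Pow(Add(Rational(115, 2), 96), 2) = Pow(Rational(307, 2), 2) = Rational(94249, 4)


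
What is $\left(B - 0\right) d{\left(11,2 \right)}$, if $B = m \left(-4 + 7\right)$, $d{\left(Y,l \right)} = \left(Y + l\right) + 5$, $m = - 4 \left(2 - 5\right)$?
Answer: $648$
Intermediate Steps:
$m = 12$ ($m = \left(-4\right) \left(-3\right) = 12$)
$d{\left(Y,l \right)} = 5 + Y + l$
$B = 36$ ($B = 12 \left(-4 + 7\right) = 12 \cdot 3 = 36$)
$\left(B - 0\right) d{\left(11,2 \right)} = \left(36 - 0\right) \left(5 + 11 + 2\right) = \left(36 + \left(6 - 6\right)\right) 18 = \left(36 + 0\right) 18 = 36 \cdot 18 = 648$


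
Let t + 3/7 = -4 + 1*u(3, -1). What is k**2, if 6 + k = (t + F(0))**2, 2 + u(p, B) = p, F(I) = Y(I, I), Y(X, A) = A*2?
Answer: 79524/2401 ≈ 33.121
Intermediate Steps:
Y(X, A) = 2*A
F(I) = 2*I
u(p, B) = -2 + p
t = -24/7 (t = -3/7 + (-4 + 1*(-2 + 3)) = -3/7 + (-4 + 1*1) = -3/7 + (-4 + 1) = -3/7 - 3 = -24/7 ≈ -3.4286)
k = 282/49 (k = -6 + (-24/7 + 2*0)**2 = -6 + (-24/7 + 0)**2 = -6 + (-24/7)**2 = -6 + 576/49 = 282/49 ≈ 5.7551)
k**2 = (282/49)**2 = 79524/2401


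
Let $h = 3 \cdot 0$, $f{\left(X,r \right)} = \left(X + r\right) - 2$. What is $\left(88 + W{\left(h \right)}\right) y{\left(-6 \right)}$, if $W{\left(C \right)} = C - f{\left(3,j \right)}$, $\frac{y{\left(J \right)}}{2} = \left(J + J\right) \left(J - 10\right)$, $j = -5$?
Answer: $35328$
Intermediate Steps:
$f{\left(X,r \right)} = -2 + X + r$
$h = 0$
$y{\left(J \right)} = 4 J \left(-10 + J\right)$ ($y{\left(J \right)} = 2 \left(J + J\right) \left(J - 10\right) = 2 \cdot 2 J \left(-10 + J\right) = 4 J \left(-10 + J\right)$)
$W{\left(C \right)} = 4 + C$ ($W{\left(C \right)} = C - \left(-2 + 3 - 5\right) = C - -4 = C + 4 = 4 + C$)
$\left(88 + W{\left(h \right)}\right) y{\left(-6 \right)} = \left(88 + \left(4 + 0\right)\right) 4 \left(-6\right) \left(-10 - 6\right) = \left(88 + 4\right) 4 \left(-6\right) \left(-16\right) = 92 \cdot 384 = 35328$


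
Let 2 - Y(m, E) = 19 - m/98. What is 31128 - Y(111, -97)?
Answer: 3052099/98 ≈ 31144.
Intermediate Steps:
Y(m, E) = -17 + m/98 (Y(m, E) = 2 - (19 - m/98) = 2 + (-19 + m/98) = -17 + m/98)
31128 - Y(111, -97) = 31128 - (-17 + (1/98)*111) = 31128 - (-17 + 111/98) = 31128 - 1*(-1555/98) = 31128 + 1555/98 = 3052099/98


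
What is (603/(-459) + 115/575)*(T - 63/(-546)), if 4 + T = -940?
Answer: 3484822/3315 ≈ 1051.2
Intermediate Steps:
T = -944 (T = -4 - 940 = -944)
(603/(-459) + 115/575)*(T - 63/(-546)) = (603/(-459) + 115/575)*(-944 - 63/(-546)) = (603*(-1/459) + 115*(1/575))*(-944 - 63*(-1/546)) = (-67/51 + ⅕)*(-944 + 3/26) = -284/255*(-24541/26) = 3484822/3315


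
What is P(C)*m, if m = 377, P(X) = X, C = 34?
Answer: 12818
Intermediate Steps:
P(C)*m = 34*377 = 12818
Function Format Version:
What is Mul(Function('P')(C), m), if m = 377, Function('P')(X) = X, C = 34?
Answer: 12818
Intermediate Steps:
Mul(Function('P')(C), m) = Mul(34, 377) = 12818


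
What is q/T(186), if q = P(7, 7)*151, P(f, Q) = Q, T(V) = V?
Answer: 1057/186 ≈ 5.6828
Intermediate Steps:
q = 1057 (q = 7*151 = 1057)
q/T(186) = 1057/186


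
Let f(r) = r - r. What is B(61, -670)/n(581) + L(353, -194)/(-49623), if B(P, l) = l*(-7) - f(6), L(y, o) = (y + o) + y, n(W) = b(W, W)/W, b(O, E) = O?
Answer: 232731358/49623 ≈ 4690.0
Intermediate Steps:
n(W) = 1 (n(W) = W/W = 1)
L(y, o) = o + 2*y (L(y, o) = (o + y) + y = o + 2*y)
f(r) = 0
B(P, l) = -7*l (B(P, l) = l*(-7) - 1*0 = -7*l + 0 = -7*l)
B(61, -670)/n(581) + L(353, -194)/(-49623) = -7*(-670)/1 + (-194 + 2*353)/(-49623) = 4690*1 + (-194 + 706)*(-1/49623) = 4690 + 512*(-1/49623) = 4690 - 512/49623 = 232731358/49623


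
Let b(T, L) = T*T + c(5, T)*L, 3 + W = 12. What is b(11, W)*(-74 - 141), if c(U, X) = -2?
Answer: -22145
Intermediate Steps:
W = 9 (W = -3 + 12 = 9)
b(T, L) = T**2 - 2*L (b(T, L) = T*T - 2*L = T**2 - 2*L)
b(11, W)*(-74 - 141) = (11**2 - 2*9)*(-74 - 141) = (121 - 18)*(-215) = 103*(-215) = -22145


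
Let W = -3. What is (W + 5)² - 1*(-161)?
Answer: 165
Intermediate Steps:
(W + 5)² - 1*(-161) = (-3 + 5)² - 1*(-161) = 2² + 161 = 4 + 161 = 165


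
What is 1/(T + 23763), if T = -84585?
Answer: -1/60822 ≈ -1.6441e-5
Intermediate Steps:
1/(T + 23763) = 1/(-84585 + 23763) = 1/(-60822) = -1/60822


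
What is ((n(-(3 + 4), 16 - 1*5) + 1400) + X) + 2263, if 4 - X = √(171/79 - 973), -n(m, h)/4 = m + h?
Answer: 3651 - 2*I*√1514746/79 ≈ 3651.0 - 31.158*I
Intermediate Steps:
n(m, h) = -4*h - 4*m (n(m, h) = -4*(m + h) = -4*(h + m) = -4*h - 4*m)
X = 4 - 2*I*√1514746/79 (X = 4 - √(171/79 - 973) = 4 - √(-76696/79) = 4 - 2*I*√1514746/79 ≈ 4.0 - 31.158*I)
((n(-(3 + 4), 16 - 1*5) + 1400) + X) + 2263 = (((-4*(16 - 1*5) - (-4)*(3 + 4)) + 1400) + (4 - 2*I*√1514746/79)) + 2263 = (((-4*(16 - 5) - (-4)*7) + 1400) + (4 - 2*I*√1514746/79)) + 2263 = (((-4*11 - 4*(-7)) + 1400) + (4 - 2*I*√1514746/79)) + 2263 = (((-44 + 28) + 1400) + (4 - 2*I*√1514746/79)) + 2263 = ((-16 + 1400) + (4 - 2*I*√1514746/79)) + 2263 = (1384 + (4 - 2*I*√1514746/79)) + 2263 = (1388 - 2*I*√1514746/79) + 2263 = 3651 - 2*I*√1514746/79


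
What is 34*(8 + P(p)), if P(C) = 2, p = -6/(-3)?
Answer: 340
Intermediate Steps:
p = 2 (p = -6*(-1/3) = 2)
34*(8 + P(p)) = 34*(8 + 2) = 34*10 = 340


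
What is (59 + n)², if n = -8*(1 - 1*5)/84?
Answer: 1555009/441 ≈ 3526.1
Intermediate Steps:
n = 8/21 (n = -8*(1 - 5)*(1/84) = -8*(-4)*(1/84) = 32*(1/84) = 8/21 ≈ 0.38095)
(59 + n)² = (59 + 8/21)² = (1247/21)² = 1555009/441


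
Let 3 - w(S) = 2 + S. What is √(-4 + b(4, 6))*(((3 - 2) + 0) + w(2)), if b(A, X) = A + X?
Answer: 0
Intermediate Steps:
w(S) = 1 - S (w(S) = 3 - (2 + S) = 3 + (-2 - S) = 1 - S)
√(-4 + b(4, 6))*(((3 - 2) + 0) + w(2)) = √(-4 + (4 + 6))*(((3 - 2) + 0) + (1 - 1*2)) = √(-4 + 10)*((1 + 0) + (1 - 2)) = √6*(1 - 1) = √6*0 = 0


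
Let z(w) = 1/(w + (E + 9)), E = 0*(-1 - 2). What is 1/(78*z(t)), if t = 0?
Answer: 3/26 ≈ 0.11538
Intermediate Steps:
E = 0 (E = 0*(-3) = 0)
z(w) = 1/(9 + w) (z(w) = 1/(w + (0 + 9)) = 1/(w + 9) = 1/(9 + w))
1/(78*z(t)) = 1/(78/(9 + 0)) = 1/(78/9) = 1/(78*(⅑)) = 1/(26/3) = 3/26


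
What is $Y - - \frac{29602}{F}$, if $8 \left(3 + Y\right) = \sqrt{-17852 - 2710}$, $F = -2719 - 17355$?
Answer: $- \frac{44912}{10037} + \frac{i \sqrt{20562}}{8} \approx -4.4746 + 17.924 i$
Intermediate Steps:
$F = -20074$ ($F = -2719 - 17355 = -20074$)
$Y = -3 + \frac{i \sqrt{20562}}{8}$ ($Y = -3 + \frac{\sqrt{-17852 - 2710}}{8} = -3 + \frac{\sqrt{-20562}}{8} = -3 + \frac{i \sqrt{20562}}{8} \approx -3.0 + 17.924 i$)
$Y - - \frac{29602}{F} = \left(-3 + \frac{i \sqrt{20562}}{8}\right) - - \frac{29602}{-20074} = \left(-3 + \frac{i \sqrt{20562}}{8}\right) - \left(-29602\right) \left(- \frac{1}{20074}\right) = \left(-3 + \frac{i \sqrt{20562}}{8}\right) - \frac{14801}{10037} = - \frac{44912}{10037} + \frac{i \sqrt{20562}}{8}$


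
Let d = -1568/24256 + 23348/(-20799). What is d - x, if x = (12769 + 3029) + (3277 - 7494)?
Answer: -182600616937/15765642 ≈ -11582.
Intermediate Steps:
x = 11581 (x = 15798 - 4217 = 11581)
d = -18716935/15765642 (d = -1568*1/24256 + 23348*(-1/20799) = -49/758 - 23348/20799 = -18716935/15765642 ≈ -1.1872)
d - x = -18716935/15765642 - 1*11581 = -18716935/15765642 - 11581 = -182600616937/15765642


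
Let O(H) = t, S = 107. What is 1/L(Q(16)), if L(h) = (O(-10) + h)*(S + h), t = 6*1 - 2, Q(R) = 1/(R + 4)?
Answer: 400/173421 ≈ 0.0023065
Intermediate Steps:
Q(R) = 1/(4 + R)
t = 4 (t = 6 - 2 = 4)
O(H) = 4
L(h) = (4 + h)*(107 + h)
1/L(Q(16)) = 1/(428 + (1/(4 + 16))² + 111/(4 + 16)) = 1/(428 + (1/20)² + 111/20) = 1/(428 + (1/20)² + 111*(1/20)) = 1/(428 + 1/400 + 111/20) = 1/(173421/400) = 400/173421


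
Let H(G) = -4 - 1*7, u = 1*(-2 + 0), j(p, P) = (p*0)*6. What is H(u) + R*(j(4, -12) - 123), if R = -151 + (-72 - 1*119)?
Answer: 42055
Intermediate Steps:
j(p, P) = 0 (j(p, P) = 0*6 = 0)
u = -2 (u = 1*(-2) = -2)
H(G) = -11 (H(G) = -4 - 7 = -11)
R = -342 (R = -151 + (-72 - 119) = -151 - 191 = -342)
H(u) + R*(j(4, -12) - 123) = -11 - 342*(0 - 123) = -11 - 342*(-123) = -11 + 42066 = 42055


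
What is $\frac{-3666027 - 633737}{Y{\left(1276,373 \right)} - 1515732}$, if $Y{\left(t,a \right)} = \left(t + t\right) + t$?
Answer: $\frac{1074941}{377976} \approx 2.8439$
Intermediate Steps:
$Y{\left(t,a \right)} = 3 t$ ($Y{\left(t,a \right)} = 2 t + t = 3 t$)
$\frac{-3666027 - 633737}{Y{\left(1276,373 \right)} - 1515732} = \frac{-3666027 - 633737}{3 \cdot 1276 - 1515732} = - \frac{4299764}{3828 - 1515732} = - \frac{4299764}{-1511904} = \left(-4299764\right) \left(- \frac{1}{1511904}\right) = \frac{1074941}{377976}$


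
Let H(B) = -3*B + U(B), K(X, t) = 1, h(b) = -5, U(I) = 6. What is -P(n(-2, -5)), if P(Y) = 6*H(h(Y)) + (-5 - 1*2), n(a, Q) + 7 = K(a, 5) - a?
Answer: -119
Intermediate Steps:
H(B) = 6 - 3*B (H(B) = -3*B + 6 = 6 - 3*B)
n(a, Q) = -6 - a (n(a, Q) = -7 + (1 - a) = -6 - a)
P(Y) = 119 (P(Y) = 6*(6 - 3*(-5)) + (-5 - 1*2) = 6*(6 + 15) + (-5 - 2) = 6*21 - 7 = 126 - 7 = 119)
-P(n(-2, -5)) = -1*119 = -119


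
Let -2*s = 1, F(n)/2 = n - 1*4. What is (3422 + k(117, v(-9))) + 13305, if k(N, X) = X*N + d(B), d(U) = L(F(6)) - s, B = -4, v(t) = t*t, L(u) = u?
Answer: 52417/2 ≈ 26209.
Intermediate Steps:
F(n) = -8 + 2*n (F(n) = 2*(n - 1*4) = 2*(n - 4) = 2*(-4 + n) = -8 + 2*n)
s = -1/2 (s = -1/2*1 = -1/2 ≈ -0.50000)
v(t) = t**2
d(U) = 9/2 (d(U) = (-8 + 2*6) - 1*(-1/2) = (-8 + 12) + 1/2 = 4 + 1/2 = 9/2)
k(N, X) = 9/2 + N*X (k(N, X) = X*N + 9/2 = N*X + 9/2 = 9/2 + N*X)
(3422 + k(117, v(-9))) + 13305 = (3422 + (9/2 + 117*(-9)**2)) + 13305 = (3422 + (9/2 + 117*81)) + 13305 = (3422 + (9/2 + 9477)) + 13305 = (3422 + 18963/2) + 13305 = 25807/2 + 13305 = 52417/2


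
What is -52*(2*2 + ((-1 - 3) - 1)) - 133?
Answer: -81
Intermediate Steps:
-52*(2*2 + ((-1 - 3) - 1)) - 133 = -52*(4 + (-4 - 1)) - 133 = -52*(4 - 5) - 133 = -52*(-1) - 133 = 52 - 133 = -81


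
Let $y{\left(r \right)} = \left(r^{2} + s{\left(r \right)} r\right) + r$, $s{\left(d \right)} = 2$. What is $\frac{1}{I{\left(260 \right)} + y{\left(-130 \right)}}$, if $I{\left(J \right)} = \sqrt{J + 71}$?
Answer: $\frac{16510}{272579769} - \frac{\sqrt{331}}{272579769} \approx 6.0503 \cdot 10^{-5}$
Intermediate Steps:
$I{\left(J \right)} = \sqrt{71 + J}$
$y{\left(r \right)} = r^{2} + 3 r$ ($y{\left(r \right)} = \left(r^{2} + 2 r\right) + r = r^{2} + 3 r$)
$\frac{1}{I{\left(260 \right)} + y{\left(-130 \right)}} = \frac{1}{\sqrt{71 + 260} - 130 \left(3 - 130\right)} = \frac{1}{\sqrt{331} - -16510} = \frac{1}{\sqrt{331} + 16510} = \frac{1}{16510 + \sqrt{331}}$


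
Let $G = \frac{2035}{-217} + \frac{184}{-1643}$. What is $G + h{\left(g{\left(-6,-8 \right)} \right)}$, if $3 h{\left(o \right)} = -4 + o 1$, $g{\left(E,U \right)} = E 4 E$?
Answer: $\frac{1282711}{34503} \approx 37.177$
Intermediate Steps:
$g{\left(E,U \right)} = 4 E^{2}$
$h{\left(o \right)} = - \frac{4}{3} + \frac{o}{3}$ ($h{\left(o \right)} = \frac{-4 + o 1}{3} = \frac{-4 + o}{3} = - \frac{4}{3} + \frac{o}{3}$)
$G = - \frac{109143}{11501}$ ($G = 2035 \left(- \frac{1}{217}\right) + 184 \left(- \frac{1}{1643}\right) = - \frac{2035}{217} - \frac{184}{1643} = - \frac{109143}{11501} \approx -9.4899$)
$G + h{\left(g{\left(-6,-8 \right)} \right)} = - \frac{109143}{11501} - \left(\frac{4}{3} - \frac{4 \left(-6\right)^{2}}{3}\right) = - \frac{109143}{11501} - \left(\frac{4}{3} - \frac{4 \cdot 36}{3}\right) = - \frac{109143}{11501} + \left(- \frac{4}{3} + \frac{1}{3} \cdot 144\right) = - \frac{109143}{11501} + \left(- \frac{4}{3} + 48\right) = - \frac{109143}{11501} + \frac{140}{3} = \frac{1282711}{34503}$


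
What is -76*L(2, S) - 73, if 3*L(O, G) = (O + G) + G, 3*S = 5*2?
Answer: -2633/9 ≈ -292.56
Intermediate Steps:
S = 10/3 (S = (5*2)/3 = (⅓)*10 = 10/3 ≈ 3.3333)
L(O, G) = O/3 + 2*G/3 (L(O, G) = ((O + G) + G)/3 = ((G + O) + G)/3 = (O + 2*G)/3 = O/3 + 2*G/3)
-76*L(2, S) - 73 = -76*((⅓)*2 + (⅔)*(10/3)) - 73 = -76*(⅔ + 20/9) - 73 = -76*26/9 - 73 = -1976/9 - 73 = -2633/9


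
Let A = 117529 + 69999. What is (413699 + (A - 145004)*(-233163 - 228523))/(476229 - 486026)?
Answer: 19632321765/9797 ≈ 2.0039e+6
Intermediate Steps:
A = 187528
(413699 + (A - 145004)*(-233163 - 228523))/(476229 - 486026) = (413699 + (187528 - 145004)*(-233163 - 228523))/(476229 - 486026) = (413699 + 42524*(-461686))/(-9797) = (413699 - 19632735464)*(-1/9797) = -19632321765*(-1/9797) = 19632321765/9797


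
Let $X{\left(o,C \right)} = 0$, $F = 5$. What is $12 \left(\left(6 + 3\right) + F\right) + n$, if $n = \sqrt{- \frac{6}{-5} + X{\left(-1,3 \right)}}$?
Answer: $168 + \frac{\sqrt{30}}{5} \approx 169.1$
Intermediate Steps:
$n = \frac{\sqrt{30}}{5}$ ($n = \sqrt{- \frac{6}{-5} + 0} = \sqrt{\left(-6\right) \left(- \frac{1}{5}\right) + 0} = \sqrt{\frac{6}{5} + 0} = \sqrt{\frac{6}{5}} = \frac{\sqrt{30}}{5} \approx 1.0954$)
$12 \left(\left(6 + 3\right) + F\right) + n = 12 \left(\left(6 + 3\right) + 5\right) + \frac{\sqrt{30}}{5} = 12 \left(9 + 5\right) + \frac{\sqrt{30}}{5} = 12 \cdot 14 + \frac{\sqrt{30}}{5} = 168 + \frac{\sqrt{30}}{5}$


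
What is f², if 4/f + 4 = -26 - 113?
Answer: 16/20449 ≈ 0.00078243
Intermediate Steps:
f = -4/143 (f = 4/(-4 + (-26 - 113)) = 4/(-4 - 139) = 4/(-143) = 4*(-1/143) = -4/143 ≈ -0.027972)
f² = (-4/143)² = 16/20449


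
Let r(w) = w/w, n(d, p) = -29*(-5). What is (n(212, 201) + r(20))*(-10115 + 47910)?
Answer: 5518070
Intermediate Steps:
n(d, p) = 145
r(w) = 1
(n(212, 201) + r(20))*(-10115 + 47910) = (145 + 1)*(-10115 + 47910) = 146*37795 = 5518070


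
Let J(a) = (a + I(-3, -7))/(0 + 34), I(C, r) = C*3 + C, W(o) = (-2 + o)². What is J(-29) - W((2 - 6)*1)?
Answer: -1265/34 ≈ -37.206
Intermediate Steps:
I(C, r) = 4*C (I(C, r) = 3*C + C = 4*C)
J(a) = -6/17 + a/34 (J(a) = (a + 4*(-3))/(0 + 34) = (a - 12)/34 = (-12 + a)*(1/34) = -6/17 + a/34)
J(-29) - W((2 - 6)*1) = (-6/17 + (1/34)*(-29)) - (-2 + (2 - 6)*1)² = (-6/17 - 29/34) - (-2 - 4*1)² = -41/34 - (-2 - 4)² = -41/34 - 1*(-6)² = -41/34 - 1*36 = -41/34 - 36 = -1265/34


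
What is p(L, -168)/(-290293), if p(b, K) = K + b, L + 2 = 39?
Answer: 131/290293 ≈ 0.00045127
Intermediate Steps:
L = 37 (L = -2 + 39 = 37)
p(L, -168)/(-290293) = (-168 + 37)/(-290293) = -131*(-1/290293) = 131/290293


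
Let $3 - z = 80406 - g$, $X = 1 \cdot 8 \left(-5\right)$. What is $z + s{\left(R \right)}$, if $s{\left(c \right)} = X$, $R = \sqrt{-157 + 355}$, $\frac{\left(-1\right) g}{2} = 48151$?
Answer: $-176745$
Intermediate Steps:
$g = -96302$ ($g = \left(-2\right) 48151 = -96302$)
$X = -40$ ($X = 8 \left(-5\right) = -40$)
$R = 3 \sqrt{22}$ ($R = \sqrt{198} = 3 \sqrt{22} \approx 14.071$)
$z = -176705$ ($z = 3 - \left(80406 - -96302\right) = 3 - \left(80406 + 96302\right) = 3 - 176708 = -176705$)
$s{\left(c \right)} = -40$
$z + s{\left(R \right)} = -176705 - 40 = -176745$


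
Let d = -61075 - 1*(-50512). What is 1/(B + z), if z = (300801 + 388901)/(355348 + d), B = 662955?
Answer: 344785/228577629377 ≈ 1.5084e-6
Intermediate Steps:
d = -10563 (d = -61075 + 50512 = -10563)
z = 689702/344785 (z = (300801 + 388901)/(355348 - 10563) = 689702/344785 ≈ 2.0004)
1/(B + z) = 1/(662955 + 689702/344785) = 1/(228577629377/344785) = 344785/228577629377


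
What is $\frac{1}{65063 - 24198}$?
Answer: $\frac{1}{40865} \approx 2.4471 \cdot 10^{-5}$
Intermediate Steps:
$\frac{1}{65063 - 24198} = \frac{1}{40865}$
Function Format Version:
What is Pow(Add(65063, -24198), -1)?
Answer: Rational(1, 40865) ≈ 2.4471e-5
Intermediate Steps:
Pow(Add(65063, -24198), -1) = Pow(40865, -1) = Rational(1, 40865)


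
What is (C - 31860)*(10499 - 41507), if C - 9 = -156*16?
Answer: 1065031776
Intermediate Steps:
C = -2487 (C = 9 - 156*16 = 9 - 2496 = -2487)
(C - 31860)*(10499 - 41507) = (-2487 - 31860)*(10499 - 41507) = -34347*(-31008) = 1065031776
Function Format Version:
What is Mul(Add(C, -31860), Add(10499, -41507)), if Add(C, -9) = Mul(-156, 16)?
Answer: 1065031776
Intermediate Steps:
C = -2487 (C = Add(9, Mul(-156, 16)) = Add(9, -2496) = -2487)
Mul(Add(C, -31860), Add(10499, -41507)) = Mul(Add(-2487, -31860), Add(10499, -41507)) = Mul(-34347, -31008) = 1065031776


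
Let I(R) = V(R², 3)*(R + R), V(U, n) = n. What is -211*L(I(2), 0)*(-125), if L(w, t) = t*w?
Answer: 0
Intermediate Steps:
I(R) = 6*R (I(R) = 3*(R + R) = 3*(2*R) = 6*R)
-211*L(I(2), 0)*(-125) = -0*6*2*(-125) = -0*12*(-125) = -211*0*(-125) = 0*(-125) = 0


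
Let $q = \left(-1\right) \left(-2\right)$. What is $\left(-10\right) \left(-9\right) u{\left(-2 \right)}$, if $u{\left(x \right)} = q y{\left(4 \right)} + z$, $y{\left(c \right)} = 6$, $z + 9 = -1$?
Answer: $180$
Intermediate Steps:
$z = -10$ ($z = -9 - 1 = -10$)
$q = 2$
$u{\left(x \right)} = 2$ ($u{\left(x \right)} = 2 \cdot 6 - 10 = 12 - 10 = 2$)
$\left(-10\right) \left(-9\right) u{\left(-2 \right)} = \left(-10\right) \left(-9\right) 2 = 90 \cdot 2 = 180$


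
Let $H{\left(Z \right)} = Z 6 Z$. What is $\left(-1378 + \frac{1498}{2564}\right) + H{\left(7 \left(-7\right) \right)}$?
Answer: $\frac{16702645}{1282} \approx 13029.0$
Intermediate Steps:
$H{\left(Z \right)} = 6 Z^{2}$ ($H{\left(Z \right)} = 6 Z Z = 6 Z^{2}$)
$\left(-1378 + \frac{1498}{2564}\right) + H{\left(7 \left(-7\right) \right)} = \left(-1378 + \frac{1498}{2564}\right) + 6 \left(7 \left(-7\right)\right)^{2} = \left(-1378 + 1498 \cdot \frac{1}{2564}\right) + 6 \left(-49\right)^{2} = \left(-1378 + \frac{749}{1282}\right) + 6 \cdot 2401 = - \frac{1765847}{1282} + 14406 = \frac{16702645}{1282}$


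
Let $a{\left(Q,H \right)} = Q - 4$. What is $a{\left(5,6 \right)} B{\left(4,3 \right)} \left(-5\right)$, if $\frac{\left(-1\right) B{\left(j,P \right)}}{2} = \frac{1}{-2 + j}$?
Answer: $5$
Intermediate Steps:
$B{\left(j,P \right)} = - \frac{2}{-2 + j}$
$a{\left(Q,H \right)} = -4 + Q$
$a{\left(5,6 \right)} B{\left(4,3 \right)} \left(-5\right) = \left(-4 + 5\right) - \frac{2}{-2 + 4} \left(-5\right) = 1 - \frac{2}{2} \left(-5\right) = 1 \left(-2\right) \frac{1}{2} \left(-5\right) = 1 \left(\left(-1\right) \left(-5\right)\right) = 1 \cdot 5 = 5$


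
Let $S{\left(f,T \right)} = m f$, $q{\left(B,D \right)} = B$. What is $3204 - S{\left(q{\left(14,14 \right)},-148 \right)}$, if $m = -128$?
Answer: $4996$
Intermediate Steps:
$S{\left(f,T \right)} = - 128 f$
$3204 - S{\left(q{\left(14,14 \right)},-148 \right)} = 3204 - \left(-128\right) 14 = 3204 - -1792 = 3204 + 1792 = 4996$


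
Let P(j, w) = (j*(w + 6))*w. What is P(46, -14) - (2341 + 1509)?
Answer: 1302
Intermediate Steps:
P(j, w) = j*w*(6 + w) (P(j, w) = (j*(6 + w))*w = j*w*(6 + w))
P(46, -14) - (2341 + 1509) = 46*(-14)*(6 - 14) - (2341 + 1509) = 46*(-14)*(-8) - 1*3850 = 5152 - 3850 = 1302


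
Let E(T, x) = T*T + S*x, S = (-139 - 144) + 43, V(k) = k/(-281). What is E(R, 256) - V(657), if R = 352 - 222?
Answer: -12515083/281 ≈ -44538.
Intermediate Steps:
V(k) = -k/281 (V(k) = k*(-1/281) = -k/281)
R = 130
S = -240 (S = -283 + 43 = -240)
E(T, x) = T² - 240*x (E(T, x) = T*T - 240*x = T² - 240*x)
E(R, 256) - V(657) = (130² - 240*256) - (-1)*657/281 = (16900 - 61440) - 1*(-657/281) = -44540 + 657/281 = -12515083/281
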